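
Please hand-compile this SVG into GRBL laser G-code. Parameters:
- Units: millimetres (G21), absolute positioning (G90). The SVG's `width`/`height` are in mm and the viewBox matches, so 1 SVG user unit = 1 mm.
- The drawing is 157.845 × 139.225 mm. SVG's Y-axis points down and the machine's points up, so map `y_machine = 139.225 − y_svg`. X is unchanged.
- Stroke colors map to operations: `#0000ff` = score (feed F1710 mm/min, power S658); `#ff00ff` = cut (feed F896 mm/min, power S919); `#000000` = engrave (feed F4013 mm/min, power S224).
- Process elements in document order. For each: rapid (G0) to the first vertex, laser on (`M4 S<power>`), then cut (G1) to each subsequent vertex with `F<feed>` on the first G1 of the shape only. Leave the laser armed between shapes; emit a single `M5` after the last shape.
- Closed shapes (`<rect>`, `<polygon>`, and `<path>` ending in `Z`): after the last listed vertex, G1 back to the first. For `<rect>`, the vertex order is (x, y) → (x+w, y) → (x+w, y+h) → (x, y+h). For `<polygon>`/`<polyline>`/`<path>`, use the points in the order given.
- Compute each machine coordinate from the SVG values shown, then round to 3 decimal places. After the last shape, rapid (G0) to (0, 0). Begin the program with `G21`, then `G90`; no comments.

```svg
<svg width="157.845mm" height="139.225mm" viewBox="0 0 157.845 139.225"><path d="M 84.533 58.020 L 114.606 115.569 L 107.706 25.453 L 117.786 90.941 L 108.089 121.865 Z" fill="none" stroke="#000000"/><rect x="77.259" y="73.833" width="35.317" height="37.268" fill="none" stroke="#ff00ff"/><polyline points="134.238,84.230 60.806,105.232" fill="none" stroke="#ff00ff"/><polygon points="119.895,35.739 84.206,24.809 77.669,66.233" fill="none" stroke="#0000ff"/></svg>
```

G21
G90
G0 X84.533 Y81.205
M4 S224
G1 X114.606 Y23.656 F4013
G1 X107.706 Y113.772
G1 X117.786 Y48.284
G1 X108.089 Y17.360
G1 X84.533 Y81.205
G0 X77.259 Y65.392
M4 S919
G1 X112.576 Y65.392 F896
G1 X112.576 Y28.124
G1 X77.259 Y28.124
G1 X77.259 Y65.392
G0 X134.238 Y54.995
M4 S919
G1 X60.806 Y33.993 F896
G0 X119.895 Y103.486
M4 S658
G1 X84.206 Y114.416 F1710
G1 X77.669 Y72.992
G1 X119.895 Y103.486
M5
G0 X0.000 Y0.000

1 u = 1 mm; y_m = 139.225 − y.

[1] `<path>` closed polygon, #000000→engrave S224 F4013: (84.533,81.205) → (114.606,23.656) → (107.706,113.772) → (117.786,48.284) → (108.089,17.360) → (84.533,81.205) (closed)

[2] `<rect>` rectangle, #ff00ff→cut S919 F896: (77.259,65.392) → (112.576,65.392) → (112.576,28.124) → (77.259,28.124) → (77.259,65.392) (closed)

[3] `<polyline>` line segment, #ff00ff→cut S919 F896: (134.238,54.995) → (60.806,33.993)

[4] `<polygon>` closed polygon, #0000ff→score S658 F1710: (119.895,103.486) → (84.206,114.416) → (77.669,72.992) → (119.895,103.486) (closed)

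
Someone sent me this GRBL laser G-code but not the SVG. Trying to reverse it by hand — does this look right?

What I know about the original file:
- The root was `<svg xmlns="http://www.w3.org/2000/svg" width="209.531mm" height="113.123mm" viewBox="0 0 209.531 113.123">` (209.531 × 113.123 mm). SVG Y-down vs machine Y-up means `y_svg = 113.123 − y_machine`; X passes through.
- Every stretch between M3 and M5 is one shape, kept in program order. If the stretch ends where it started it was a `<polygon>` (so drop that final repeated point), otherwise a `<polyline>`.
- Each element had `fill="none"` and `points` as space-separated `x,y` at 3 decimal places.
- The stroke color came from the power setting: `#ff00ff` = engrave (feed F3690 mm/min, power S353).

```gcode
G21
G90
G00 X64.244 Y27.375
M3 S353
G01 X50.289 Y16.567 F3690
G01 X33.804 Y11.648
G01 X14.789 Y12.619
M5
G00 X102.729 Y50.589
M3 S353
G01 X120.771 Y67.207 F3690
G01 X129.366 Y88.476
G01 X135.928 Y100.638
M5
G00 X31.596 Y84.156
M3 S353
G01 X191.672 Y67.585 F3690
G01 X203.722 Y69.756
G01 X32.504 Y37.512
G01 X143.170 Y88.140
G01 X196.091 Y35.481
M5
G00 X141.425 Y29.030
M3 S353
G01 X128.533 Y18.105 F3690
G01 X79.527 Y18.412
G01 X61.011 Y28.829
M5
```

<svg xmlns="http://www.w3.org/2000/svg" width="209.531mm" height="113.123mm" viewBox="0 0 209.531 113.123">
  <polyline points="64.244,85.748 50.289,96.556 33.804,101.475 14.789,100.504" fill="none" stroke="#ff00ff"/>
  <polyline points="102.729,62.534 120.771,45.916 129.366,24.647 135.928,12.485" fill="none" stroke="#ff00ff"/>
  <polyline points="31.596,28.967 191.672,45.538 203.722,43.367 32.504,75.611 143.170,24.983 196.091,77.642" fill="none" stroke="#ff00ff"/>
  <polyline points="141.425,84.093 128.533,95.018 79.527,94.711 61.011,84.294" fill="none" stroke="#ff00ff"/>
</svg>

Each laser-on run becomes one SVG element. Flip Y back into SVG space with y_svg = 113.123 − y_machine. Every run uses S353, so all elements get stroke `#ff00ff` (engrave).

Run 1: The run is open, so emit a `<polyline>` with points (Y-flipped): 64.244,85.748 50.289,96.556 33.804,101.475 14.789,100.504.

Run 2: The run is open, so emit a `<polyline>` with points (Y-flipped): 102.729,62.534 120.771,45.916 129.366,24.647 135.928,12.485.

Run 3: The run is open, so emit a `<polyline>` with points (Y-flipped): 31.596,28.967 191.672,45.538 203.722,43.367 32.504,75.611 143.170,24.983 196.091,77.642.

Run 4: The run is open, so emit a `<polyline>` with points (Y-flipped): 141.425,84.093 128.533,95.018 79.527,94.711 61.011,84.294.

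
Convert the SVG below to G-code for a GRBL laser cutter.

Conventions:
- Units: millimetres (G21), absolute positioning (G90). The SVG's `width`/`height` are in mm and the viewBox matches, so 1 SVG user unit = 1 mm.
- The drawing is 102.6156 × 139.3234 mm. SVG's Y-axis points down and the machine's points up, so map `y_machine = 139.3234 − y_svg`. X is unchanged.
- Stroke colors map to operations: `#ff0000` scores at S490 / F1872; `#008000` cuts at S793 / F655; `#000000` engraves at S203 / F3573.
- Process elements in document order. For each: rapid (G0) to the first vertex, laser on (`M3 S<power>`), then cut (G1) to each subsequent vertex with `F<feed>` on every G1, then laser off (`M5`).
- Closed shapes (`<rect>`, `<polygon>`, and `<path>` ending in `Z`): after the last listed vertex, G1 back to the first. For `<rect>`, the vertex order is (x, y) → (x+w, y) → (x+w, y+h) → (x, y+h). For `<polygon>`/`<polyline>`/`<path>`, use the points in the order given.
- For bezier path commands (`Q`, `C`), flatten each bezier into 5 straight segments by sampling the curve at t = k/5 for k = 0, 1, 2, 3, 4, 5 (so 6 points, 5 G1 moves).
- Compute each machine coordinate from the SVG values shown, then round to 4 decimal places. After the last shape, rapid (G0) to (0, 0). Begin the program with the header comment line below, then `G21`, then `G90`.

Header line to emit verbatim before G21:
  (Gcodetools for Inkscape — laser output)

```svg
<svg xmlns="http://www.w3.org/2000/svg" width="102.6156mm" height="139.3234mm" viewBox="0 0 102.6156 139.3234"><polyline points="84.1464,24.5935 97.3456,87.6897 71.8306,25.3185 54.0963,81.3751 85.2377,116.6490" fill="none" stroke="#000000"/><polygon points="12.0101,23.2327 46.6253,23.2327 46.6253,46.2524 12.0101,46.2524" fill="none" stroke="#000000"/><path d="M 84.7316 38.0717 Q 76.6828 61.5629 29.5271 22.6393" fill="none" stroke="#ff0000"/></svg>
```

1 u = 1 mm; y_m = 139.3234 − y.

[1] `<polyline>` open polyline, #000000→engrave S203 F3573: (84.1464,114.7299) → (97.3456,51.6337) → (71.8306,114.0049) → (54.0963,57.9483) → (85.2377,22.6744)

[2] `<polygon>` rectangle, #000000→engrave S203 F3573: (12.0101,116.0907) → (46.6253,116.0907) → (46.6253,93.0710) → (12.0101,93.0710) → (12.0101,116.0907) (closed)

[3] `<path>` quadratic bezier, #ff0000→score S490 F1872: (84.7316,101.2517) → (79.9478,94.3518) → (72.0355,92.4451) → (60.9946,95.5316) → (46.8251,103.6113) → (29.5271,116.6841)

(Gcodetools for Inkscape — laser output)
G21
G90
G0 X84.1464 Y114.7299
M3 S203
G1 X97.3456 Y51.6337 F3573
G1 X71.8306 Y114.0049 F3573
G1 X54.0963 Y57.9483 F3573
G1 X85.2377 Y22.6744 F3573
M5
G0 X12.0101 Y116.0907
M3 S203
G1 X46.6253 Y116.0907 F3573
G1 X46.6253 Y93.0710 F3573
G1 X12.0101 Y93.0710 F3573
G1 X12.0101 Y116.0907 F3573
M5
G0 X84.7316 Y101.2517
M3 S490
G1 X79.9478 Y94.3518 F1872
G1 X72.0355 Y92.4451 F1872
G1 X60.9946 Y95.5316 F1872
G1 X46.8251 Y103.6113 F1872
G1 X29.5271 Y116.6841 F1872
M5
G0 X0.0000 Y0.0000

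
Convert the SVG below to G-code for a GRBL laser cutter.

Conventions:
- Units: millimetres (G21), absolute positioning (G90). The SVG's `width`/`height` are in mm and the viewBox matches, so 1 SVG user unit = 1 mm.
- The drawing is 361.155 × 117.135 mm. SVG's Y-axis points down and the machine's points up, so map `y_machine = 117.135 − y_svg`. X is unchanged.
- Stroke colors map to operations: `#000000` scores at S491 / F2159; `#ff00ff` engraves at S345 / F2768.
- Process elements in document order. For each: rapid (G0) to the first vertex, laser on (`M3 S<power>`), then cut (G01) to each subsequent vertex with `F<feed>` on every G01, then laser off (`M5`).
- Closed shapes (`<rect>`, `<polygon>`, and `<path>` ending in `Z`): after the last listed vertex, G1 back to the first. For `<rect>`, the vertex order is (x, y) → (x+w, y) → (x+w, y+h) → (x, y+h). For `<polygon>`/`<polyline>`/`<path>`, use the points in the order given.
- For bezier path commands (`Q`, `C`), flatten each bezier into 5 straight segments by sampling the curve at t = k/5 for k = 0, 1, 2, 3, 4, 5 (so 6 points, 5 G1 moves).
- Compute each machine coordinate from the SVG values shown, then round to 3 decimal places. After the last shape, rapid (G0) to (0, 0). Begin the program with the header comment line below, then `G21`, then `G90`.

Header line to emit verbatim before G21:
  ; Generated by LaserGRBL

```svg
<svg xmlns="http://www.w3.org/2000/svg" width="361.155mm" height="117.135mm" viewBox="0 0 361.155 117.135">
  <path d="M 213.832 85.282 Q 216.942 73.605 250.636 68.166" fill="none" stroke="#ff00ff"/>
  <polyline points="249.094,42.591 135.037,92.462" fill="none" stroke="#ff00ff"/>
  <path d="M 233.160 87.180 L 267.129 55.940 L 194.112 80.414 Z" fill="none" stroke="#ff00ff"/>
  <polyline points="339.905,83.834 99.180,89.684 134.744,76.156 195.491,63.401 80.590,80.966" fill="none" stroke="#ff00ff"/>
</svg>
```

; Generated by LaserGRBL
G21
G90
G0 X213.832 Y31.853
M3 S345
G01 X216.299 Y36.274 F2768
G01 X221.213 Y40.197 F2768
G01 X228.574 Y43.620 F2768
G01 X238.382 Y46.544 F2768
G01 X250.636 Y48.969 F2768
M5
G0 X249.094 Y74.544
M3 S345
G01 X135.037 Y24.673 F2768
M5
G0 X233.160 Y29.955
M3 S345
G01 X267.129 Y61.195 F2768
G01 X194.112 Y36.721 F2768
G01 X233.160 Y29.955 F2768
M5
G0 X339.905 Y33.301
M3 S345
G01 X99.180 Y27.451 F2768
G01 X134.744 Y40.979 F2768
G01 X195.491 Y53.734 F2768
G01 X80.590 Y36.169 F2768
M5
G0 X0.000 Y0.000

Since the viewBox matches the mm dimensions, user units are millimetres directly. The only transform is the Y-flip y_m = 117.135 − y_svg.

Shape 1 is a quadratic bezier drawn with `<path>`. Its stroke #ff00ff means engrave at S345, F2768. After flipping Y the toolpath is (213.832,31.853) → (216.299,36.274) → (221.213,40.197) → (228.574,43.620) → (238.382,46.544) → (250.636,48.969).

Shape 2 is a line segment drawn with `<polyline>`. Its stroke #ff00ff means engrave at S345, F2768. After flipping Y the toolpath is (249.094,74.544) → (135.037,24.673).

Shape 3 is a closed polygon drawn with `<path>`. Its stroke #ff00ff means engrave at S345, F2768. After flipping Y the toolpath is (233.160,29.955) → (267.129,61.195) → (194.112,36.721) → (233.160,29.955), returning to the start.

Shape 4 is a open polyline drawn with `<polyline>`. Its stroke #ff00ff means engrave at S345, F2768. After flipping Y the toolpath is (339.905,33.301) → (99.180,27.451) → (134.744,40.979) → (195.491,53.734) → (80.590,36.169).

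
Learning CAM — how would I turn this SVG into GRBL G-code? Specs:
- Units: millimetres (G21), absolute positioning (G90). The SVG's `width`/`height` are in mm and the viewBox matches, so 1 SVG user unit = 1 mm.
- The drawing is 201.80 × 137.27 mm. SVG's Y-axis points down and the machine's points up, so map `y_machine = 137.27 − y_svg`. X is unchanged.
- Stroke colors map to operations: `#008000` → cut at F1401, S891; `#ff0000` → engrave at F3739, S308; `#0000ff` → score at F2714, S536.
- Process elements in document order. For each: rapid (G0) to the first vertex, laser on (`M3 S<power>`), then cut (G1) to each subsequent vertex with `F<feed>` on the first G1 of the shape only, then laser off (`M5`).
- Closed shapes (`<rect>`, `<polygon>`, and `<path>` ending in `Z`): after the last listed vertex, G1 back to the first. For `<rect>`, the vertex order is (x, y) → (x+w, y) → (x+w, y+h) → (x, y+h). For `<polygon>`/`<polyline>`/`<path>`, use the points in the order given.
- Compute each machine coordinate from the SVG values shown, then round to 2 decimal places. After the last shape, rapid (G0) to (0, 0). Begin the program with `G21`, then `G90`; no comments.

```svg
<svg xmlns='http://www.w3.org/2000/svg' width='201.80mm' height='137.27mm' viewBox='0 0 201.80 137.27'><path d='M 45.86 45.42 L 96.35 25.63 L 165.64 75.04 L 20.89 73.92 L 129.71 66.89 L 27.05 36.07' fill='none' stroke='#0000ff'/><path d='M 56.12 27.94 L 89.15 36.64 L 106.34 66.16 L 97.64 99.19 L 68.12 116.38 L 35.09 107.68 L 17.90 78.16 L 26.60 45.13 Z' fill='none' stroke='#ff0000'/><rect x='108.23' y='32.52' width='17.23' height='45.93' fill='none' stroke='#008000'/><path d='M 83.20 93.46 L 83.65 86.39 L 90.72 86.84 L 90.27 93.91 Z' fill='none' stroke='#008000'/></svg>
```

viewBox `0 0 201.80 137.27` with mm width/height → 1 unit = 1 mm. Flip: y_m = 137.27 − y_svg.

**Shape 1** — `<path>` open polyline, stroke `#0000ff` → score (S536, F2714). Machine vertices: (45.86,91.85) → (96.35,111.64) → (165.64,62.23) → (20.89,63.35) → (129.71,70.38) → (27.05,101.20). Open path.

**Shape 2** — `<path>` regular polygon, stroke `#ff0000` → engrave (S308, F3739). Machine vertices: (56.12,109.33) → (89.15,100.63) → (106.34,71.11) → (97.64,38.08) → (68.12,20.89) → (35.09,29.59) → (17.90,59.11) → (26.60,92.14) → (56.12,109.33). Closed: final G1 returns to the first vertex.

**Shape 3** — `<rect>` rectangle, stroke `#008000` → cut (S891, F1401). Machine vertices: (108.23,104.75) → (125.46,104.75) → (125.46,58.82) → (108.23,58.82) → (108.23,104.75). Closed: final G1 returns to the first vertex.

**Shape 4** — `<path>` regular polygon, stroke `#008000` → cut (S891, F1401). Machine vertices: (83.20,43.81) → (83.65,50.88) → (90.72,50.43) → (90.27,43.36) → (83.20,43.81). Closed: final G1 returns to the first vertex.

G21
G90
G0 X45.86 Y91.85
M3 S536
G1 X96.35 Y111.64 F2714
G1 X165.64 Y62.23
G1 X20.89 Y63.35
G1 X129.71 Y70.38
G1 X27.05 Y101.20
M5
G0 X56.12 Y109.33
M3 S308
G1 X89.15 Y100.63 F3739
G1 X106.34 Y71.11
G1 X97.64 Y38.08
G1 X68.12 Y20.89
G1 X35.09 Y29.59
G1 X17.90 Y59.11
G1 X26.60 Y92.14
G1 X56.12 Y109.33
M5
G0 X108.23 Y104.75
M3 S891
G1 X125.46 Y104.75 F1401
G1 X125.46 Y58.82
G1 X108.23 Y58.82
G1 X108.23 Y104.75
M5
G0 X83.20 Y43.81
M3 S891
G1 X83.65 Y50.88 F1401
G1 X90.72 Y50.43
G1 X90.27 Y43.36
G1 X83.20 Y43.81
M5
G0 X0.00 Y0.00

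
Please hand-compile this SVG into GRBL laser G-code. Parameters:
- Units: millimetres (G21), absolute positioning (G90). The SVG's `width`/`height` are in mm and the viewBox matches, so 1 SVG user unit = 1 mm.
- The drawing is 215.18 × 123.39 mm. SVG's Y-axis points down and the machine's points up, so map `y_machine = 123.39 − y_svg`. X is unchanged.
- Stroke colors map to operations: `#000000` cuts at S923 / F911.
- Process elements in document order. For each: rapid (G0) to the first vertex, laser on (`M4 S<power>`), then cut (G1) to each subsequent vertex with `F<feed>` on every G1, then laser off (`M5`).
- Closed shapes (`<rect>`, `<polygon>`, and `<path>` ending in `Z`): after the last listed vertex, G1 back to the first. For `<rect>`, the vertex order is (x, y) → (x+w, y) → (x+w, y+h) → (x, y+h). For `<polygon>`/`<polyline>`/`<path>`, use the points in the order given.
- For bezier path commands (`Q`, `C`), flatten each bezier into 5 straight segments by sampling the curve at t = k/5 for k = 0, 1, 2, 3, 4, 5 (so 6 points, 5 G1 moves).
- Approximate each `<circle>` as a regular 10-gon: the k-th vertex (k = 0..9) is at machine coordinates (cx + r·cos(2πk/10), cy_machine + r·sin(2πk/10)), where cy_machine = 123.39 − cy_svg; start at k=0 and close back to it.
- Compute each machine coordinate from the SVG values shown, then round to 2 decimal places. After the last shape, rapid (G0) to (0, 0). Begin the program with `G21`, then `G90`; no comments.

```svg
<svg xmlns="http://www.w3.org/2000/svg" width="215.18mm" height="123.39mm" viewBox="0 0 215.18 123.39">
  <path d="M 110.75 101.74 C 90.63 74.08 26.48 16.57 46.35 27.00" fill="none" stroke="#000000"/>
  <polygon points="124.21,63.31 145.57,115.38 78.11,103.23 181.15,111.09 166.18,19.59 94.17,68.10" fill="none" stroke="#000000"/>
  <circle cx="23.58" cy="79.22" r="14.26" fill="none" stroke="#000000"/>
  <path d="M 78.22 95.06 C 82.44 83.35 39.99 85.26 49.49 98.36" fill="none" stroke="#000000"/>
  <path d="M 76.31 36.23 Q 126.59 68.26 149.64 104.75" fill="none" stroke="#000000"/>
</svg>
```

viewBox `0 0 215.18 123.39` with mm width/height → 1 unit = 1 mm. Flip: y_m = 123.39 − y_svg.

**Shape 1** — `<path>` cubic bezier, stroke `#000000` → cut (S923, F911). Control points (SVG): P0=(110.75,101.74), P1=(90.63,74.08), P2=(26.48,16.57), P3=(46.35,27.00); sampled at t=k/5. Machine vertices: (110.75,21.65) → (94.42,41.05) → (73.67,62.91) → (54.64,82.55) → (43.49,95.28) → (46.35,96.39). Open path.

**Shape 2** — `<polygon>` closed polygon, stroke `#000000` → cut (S923, F911). Machine vertices: (124.21,60.08) → (145.57,8.01) → (78.11,20.16) → (181.15,12.30) → (166.18,103.80) → (94.17,55.29) → (124.21,60.08). Closed: final G1 returns to the first vertex.

**Shape 3** — `<circle>` circle, stroke `#000000` → cut (S923, F911). Machine vertices: (37.84,44.17) → (35.12,52.55) → (27.99,57.73) → (19.17,57.73) → (12.04,52.55) → (9.32,44.17) → (12.04,35.79) → (19.17,30.61) → (27.99,30.61) → (35.12,35.79) → (37.84,44.17). Closed: final G1 returns to the first vertex.

**Shape 4** — `<path>` cubic bezier, stroke `#000000` → cut (S923, F911). Control points (SVG): P0=(78.22,95.06), P1=(82.44,83.35), P2=(39.99,85.26), P3=(49.49,98.36); sampled at t=k/5. Machine vertices: (78.22,28.33) → (75.94,33.74) → (67.19,36.00) → (56.71,35.22) → (49.24,31.53) → (49.49,25.03). Open path.

**Shape 5** — `<path>` quadratic bezier, stroke `#000000` → cut (S923, F911). Control points (SVG): P0=(76.31,36.23), P1=(126.59,68.26), P2=(149.64,104.75); sampled at t=k/5. Machine vertices: (76.31,87.16) → (95.33,74.17) → (112.18,60.82) → (126.84,47.12) → (139.33,33.06) → (149.64,18.64). Open path.

G21
G90
G0 X110.75 Y21.65
M4 S923
G1 X94.42 Y41.05 F911
G1 X73.67 Y62.91 F911
G1 X54.64 Y82.55 F911
G1 X43.49 Y95.28 F911
G1 X46.35 Y96.39 F911
M5
G0 X124.21 Y60.08
M4 S923
G1 X145.57 Y8.01 F911
G1 X78.11 Y20.16 F911
G1 X181.15 Y12.30 F911
G1 X166.18 Y103.80 F911
G1 X94.17 Y55.29 F911
G1 X124.21 Y60.08 F911
M5
G0 X37.84 Y44.17
M4 S923
G1 X35.12 Y52.55 F911
G1 X27.99 Y57.73 F911
G1 X19.17 Y57.73 F911
G1 X12.04 Y52.55 F911
G1 X9.32 Y44.17 F911
G1 X12.04 Y35.79 F911
G1 X19.17 Y30.61 F911
G1 X27.99 Y30.61 F911
G1 X35.12 Y35.79 F911
G1 X37.84 Y44.17 F911
M5
G0 X78.22 Y28.33
M4 S923
G1 X75.94 Y33.74 F911
G1 X67.19 Y36.00 F911
G1 X56.71 Y35.22 F911
G1 X49.24 Y31.53 F911
G1 X49.49 Y25.03 F911
M5
G0 X76.31 Y87.16
M4 S923
G1 X95.33 Y74.17 F911
G1 X112.18 Y60.82 F911
G1 X126.84 Y47.12 F911
G1 X139.33 Y33.06 F911
G1 X149.64 Y18.64 F911
M5
G0 X0.00 Y0.00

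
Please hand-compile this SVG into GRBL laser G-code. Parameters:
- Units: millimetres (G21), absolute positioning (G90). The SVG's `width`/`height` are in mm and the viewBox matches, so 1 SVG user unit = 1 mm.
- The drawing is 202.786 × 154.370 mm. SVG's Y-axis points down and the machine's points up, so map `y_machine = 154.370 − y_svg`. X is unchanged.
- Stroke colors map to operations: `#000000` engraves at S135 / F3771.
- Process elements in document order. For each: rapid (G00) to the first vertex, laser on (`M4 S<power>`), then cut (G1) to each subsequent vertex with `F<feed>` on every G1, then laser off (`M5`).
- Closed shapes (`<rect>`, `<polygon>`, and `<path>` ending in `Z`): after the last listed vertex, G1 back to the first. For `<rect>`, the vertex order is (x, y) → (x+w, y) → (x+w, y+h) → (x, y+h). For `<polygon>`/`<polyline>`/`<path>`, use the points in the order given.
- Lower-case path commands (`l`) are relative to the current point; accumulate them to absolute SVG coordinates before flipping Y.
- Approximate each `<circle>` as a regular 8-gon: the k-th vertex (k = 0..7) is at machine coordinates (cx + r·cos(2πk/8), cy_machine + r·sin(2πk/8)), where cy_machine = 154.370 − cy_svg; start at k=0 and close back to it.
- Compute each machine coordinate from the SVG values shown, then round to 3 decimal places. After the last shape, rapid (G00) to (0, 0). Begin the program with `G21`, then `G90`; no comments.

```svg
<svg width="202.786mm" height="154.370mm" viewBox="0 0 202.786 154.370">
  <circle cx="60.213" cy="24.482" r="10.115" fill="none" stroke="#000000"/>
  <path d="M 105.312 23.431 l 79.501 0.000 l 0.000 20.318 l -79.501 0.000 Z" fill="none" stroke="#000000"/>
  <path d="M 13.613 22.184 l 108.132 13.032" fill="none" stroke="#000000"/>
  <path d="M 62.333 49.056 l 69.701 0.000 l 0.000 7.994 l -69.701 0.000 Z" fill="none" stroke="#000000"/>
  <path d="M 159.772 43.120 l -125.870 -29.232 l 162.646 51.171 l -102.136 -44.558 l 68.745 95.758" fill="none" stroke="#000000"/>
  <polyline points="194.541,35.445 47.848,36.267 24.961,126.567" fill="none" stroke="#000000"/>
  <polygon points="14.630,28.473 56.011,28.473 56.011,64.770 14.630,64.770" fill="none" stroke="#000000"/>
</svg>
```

1 u = 1 mm; y_m = 154.370 − y.

[1] `<circle>` circle, #000000→engrave S135 F3771: (70.328,129.888) → (67.365,137.040) → (60.213,140.003) → (53.061,137.040) → (50.098,129.888) → (53.061,122.736) → (60.213,119.773) → (67.365,122.736) → (70.328,129.888) (closed)

[2] `<path>` rectangle, #000000→engrave S135 F3771: (105.312,130.939) → (184.813,130.939) → (184.813,110.621) → (105.312,110.621) → (105.312,130.939) (closed)

[3] `<path>` line segment, #000000→engrave S135 F3771: (13.613,132.186) → (121.745,119.154)

[4] `<path>` rectangle, #000000→engrave S135 F3771: (62.333,105.314) → (132.034,105.314) → (132.034,97.320) → (62.333,97.320) → (62.333,105.314) (closed)

[5] `<path>` open polyline, #000000→engrave S135 F3771: (159.772,111.250) → (33.902,140.482) → (196.548,89.311) → (94.412,133.869) → (163.157,38.111)

[6] `<polyline>` open polyline, #000000→engrave S135 F3771: (194.541,118.925) → (47.848,118.103) → (24.961,27.803)

[7] `<polygon>` rectangle, #000000→engrave S135 F3771: (14.630,125.897) → (56.011,125.897) → (56.011,89.600) → (14.630,89.600) → (14.630,125.897) (closed)

G21
G90
G00 X70.328 Y129.888
M4 S135
G1 X67.365 Y137.040 F3771
G1 X60.213 Y140.003 F3771
G1 X53.061 Y137.040 F3771
G1 X50.098 Y129.888 F3771
G1 X53.061 Y122.736 F3771
G1 X60.213 Y119.773 F3771
G1 X67.365 Y122.736 F3771
G1 X70.328 Y129.888 F3771
M5
G00 X105.312 Y130.939
M4 S135
G1 X184.813 Y130.939 F3771
G1 X184.813 Y110.621 F3771
G1 X105.312 Y110.621 F3771
G1 X105.312 Y130.939 F3771
M5
G00 X13.613 Y132.186
M4 S135
G1 X121.745 Y119.154 F3771
M5
G00 X62.333 Y105.314
M4 S135
G1 X132.034 Y105.314 F3771
G1 X132.034 Y97.320 F3771
G1 X62.333 Y97.320 F3771
G1 X62.333 Y105.314 F3771
M5
G00 X159.772 Y111.250
M4 S135
G1 X33.902 Y140.482 F3771
G1 X196.548 Y89.311 F3771
G1 X94.412 Y133.869 F3771
G1 X163.157 Y38.111 F3771
M5
G00 X194.541 Y118.925
M4 S135
G1 X47.848 Y118.103 F3771
G1 X24.961 Y27.803 F3771
M5
G00 X14.630 Y125.897
M4 S135
G1 X56.011 Y125.897 F3771
G1 X56.011 Y89.600 F3771
G1 X14.630 Y89.600 F3771
G1 X14.630 Y125.897 F3771
M5
G00 X0.000 Y0.000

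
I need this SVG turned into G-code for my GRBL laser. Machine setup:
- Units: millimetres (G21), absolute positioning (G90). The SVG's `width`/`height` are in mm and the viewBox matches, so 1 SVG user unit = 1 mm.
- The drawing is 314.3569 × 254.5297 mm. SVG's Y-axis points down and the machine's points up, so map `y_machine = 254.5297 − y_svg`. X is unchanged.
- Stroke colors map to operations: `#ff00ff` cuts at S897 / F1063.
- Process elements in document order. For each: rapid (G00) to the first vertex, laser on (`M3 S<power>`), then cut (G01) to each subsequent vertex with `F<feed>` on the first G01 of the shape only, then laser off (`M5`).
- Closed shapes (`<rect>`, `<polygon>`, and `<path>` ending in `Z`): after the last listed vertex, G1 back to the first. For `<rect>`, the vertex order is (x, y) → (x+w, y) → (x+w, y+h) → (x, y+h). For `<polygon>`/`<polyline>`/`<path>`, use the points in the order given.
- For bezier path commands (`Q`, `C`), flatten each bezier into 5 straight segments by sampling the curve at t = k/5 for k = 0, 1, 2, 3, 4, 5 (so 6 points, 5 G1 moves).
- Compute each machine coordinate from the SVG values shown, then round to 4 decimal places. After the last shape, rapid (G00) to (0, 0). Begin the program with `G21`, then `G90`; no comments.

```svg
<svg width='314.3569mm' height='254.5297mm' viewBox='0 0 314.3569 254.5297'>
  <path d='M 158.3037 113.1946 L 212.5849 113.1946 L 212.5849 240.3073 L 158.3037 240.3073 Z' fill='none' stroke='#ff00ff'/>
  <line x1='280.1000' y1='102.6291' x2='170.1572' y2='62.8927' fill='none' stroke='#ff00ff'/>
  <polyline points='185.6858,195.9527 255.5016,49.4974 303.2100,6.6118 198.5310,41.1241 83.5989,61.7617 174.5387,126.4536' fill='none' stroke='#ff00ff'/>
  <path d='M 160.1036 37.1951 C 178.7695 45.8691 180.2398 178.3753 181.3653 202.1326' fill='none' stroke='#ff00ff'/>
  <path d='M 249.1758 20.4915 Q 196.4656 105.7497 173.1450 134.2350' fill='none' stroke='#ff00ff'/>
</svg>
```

viewBox `0 0 314.3569 254.5297` with mm width/height → 1 unit = 1 mm. Flip: y_m = 254.5297 − y_svg.

**Shape 1** — `<path>` rectangle, stroke `#ff00ff` → cut (S897, F1063). Machine vertices: (158.3037,141.3351) → (212.5849,141.3351) → (212.5849,14.2224) → (158.3037,14.2224) → (158.3037,141.3351). Closed: final G1 returns to the first vertex.

**Shape 2** — `<line>` line segment, stroke `#ff00ff` → cut (S897, F1063). Machine vertices: (280.1000,151.9006) → (170.1572,191.6370). Open path.

**Shape 3** — `<polyline>` open polyline, stroke `#ff00ff` → cut (S897, F1063). Machine vertices: (185.6858,58.5770) → (255.5016,205.0323) → (303.2100,247.9179) → (198.5310,213.4056) → (83.5989,192.7680) → (174.5387,128.0761). Open path.

**Shape 4** — `<path>` cubic bezier, stroke `#ff00ff` → cut (S897, F1063). Control points (SVG): P0=(160.1036,37.1951), P1=(178.7695,45.8691), P2=(180.2398,178.3753), P3=(181.3653,202.1326); sampled at t=k/5. Machine vertices: (160.1036,217.3346) → (169.3745,199.1310) → (175.3272,162.3715) → (178.7707,118.2201) → (180.5138,77.8407) → (181.3653,52.3971). Open path.

**Shape 5** — `<path>` quadratic bezier, stroke `#ff00ff` → cut (S897, F1063). Control points (SVG): P0=(249.1758,20.4915), P1=(196.4656,105.7497), P2=(173.1450,134.2350); sampled at t=k/5. Machine vertices: (249.1758,234.0382) → (229.2673,202.2058) → (211.7100,174.9153) → (196.5038,152.1666) → (183.6488,133.9597) → (173.1450,120.2947). Open path.

G21
G90
G00 X158.3037 Y141.3351
M3 S897
G01 X212.5849 Y141.3351 F1063
G01 X212.5849 Y14.2224
G01 X158.3037 Y14.2224
G01 X158.3037 Y141.3351
M5
G00 X280.1000 Y151.9006
M3 S897
G01 X170.1572 Y191.6370 F1063
M5
G00 X185.6858 Y58.5770
M3 S897
G01 X255.5016 Y205.0323 F1063
G01 X303.2100 Y247.9179
G01 X198.5310 Y213.4056
G01 X83.5989 Y192.7680
G01 X174.5387 Y128.0761
M5
G00 X160.1036 Y217.3346
M3 S897
G01 X169.3745 Y199.1310 F1063
G01 X175.3272 Y162.3715
G01 X178.7707 Y118.2201
G01 X180.5138 Y77.8407
G01 X181.3653 Y52.3971
M5
G00 X249.1758 Y234.0382
M3 S897
G01 X229.2673 Y202.2058 F1063
G01 X211.7100 Y174.9153
G01 X196.5038 Y152.1666
G01 X183.6488 Y133.9597
G01 X173.1450 Y120.2947
M5
G00 X0.0000 Y0.0000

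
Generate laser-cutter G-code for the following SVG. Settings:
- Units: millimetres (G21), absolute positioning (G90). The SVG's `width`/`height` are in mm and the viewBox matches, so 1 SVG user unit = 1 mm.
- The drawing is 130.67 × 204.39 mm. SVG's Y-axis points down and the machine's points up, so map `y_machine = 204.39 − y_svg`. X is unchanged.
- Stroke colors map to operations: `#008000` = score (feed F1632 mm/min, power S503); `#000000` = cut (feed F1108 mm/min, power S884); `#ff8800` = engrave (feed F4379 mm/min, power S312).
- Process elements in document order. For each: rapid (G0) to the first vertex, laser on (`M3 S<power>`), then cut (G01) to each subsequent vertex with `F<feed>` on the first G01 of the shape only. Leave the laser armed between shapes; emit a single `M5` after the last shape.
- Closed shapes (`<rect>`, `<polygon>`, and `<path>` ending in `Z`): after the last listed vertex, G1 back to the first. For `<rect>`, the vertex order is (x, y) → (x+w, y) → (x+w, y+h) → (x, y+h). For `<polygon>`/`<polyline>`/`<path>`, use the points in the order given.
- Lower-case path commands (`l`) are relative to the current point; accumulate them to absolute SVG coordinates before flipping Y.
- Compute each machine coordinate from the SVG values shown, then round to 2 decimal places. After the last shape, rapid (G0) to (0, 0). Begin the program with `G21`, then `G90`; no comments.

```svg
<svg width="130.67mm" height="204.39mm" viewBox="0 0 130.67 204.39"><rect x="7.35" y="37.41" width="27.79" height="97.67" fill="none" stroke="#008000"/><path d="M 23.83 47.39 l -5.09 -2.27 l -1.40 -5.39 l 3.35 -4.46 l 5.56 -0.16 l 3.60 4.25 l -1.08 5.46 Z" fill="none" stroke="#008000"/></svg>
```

Since the viewBox matches the mm dimensions, user units are millimetres directly. The only transform is the Y-flip y_m = 204.39 − y_svg.

Shape 1 is a rectangle drawn with `<rect>`. Its stroke #008000 means score at S503, F1632. After flipping Y the toolpath is (7.35,166.98) → (35.14,166.98) → (35.14,69.31) → (7.35,69.31) → (7.35,166.98), returning to the start.

Shape 2 is a regular polygon drawn with `<path>`. Its stroke #008000 means score at S503, F1632. After flipping Y the toolpath is (23.83,157.00) → (18.74,159.27) → (17.34,164.66) → (20.69,169.12) → (26.25,169.28) → (29.85,165.03) → (28.77,159.57) → (23.83,157.00), returning to the start.

G21
G90
G0 X7.35 Y166.98
M3 S503
G01 X35.14 Y166.98 F1632
G01 X35.14 Y69.31
G01 X7.35 Y69.31
G01 X7.35 Y166.98
G0 X23.83 Y157.00
M3 S503
G01 X18.74 Y159.27 F1632
G01 X17.34 Y164.66
G01 X20.69 Y169.12
G01 X26.25 Y169.28
G01 X29.85 Y165.03
G01 X28.77 Y159.57
G01 X23.83 Y157.00
M5
G0 X0.00 Y0.00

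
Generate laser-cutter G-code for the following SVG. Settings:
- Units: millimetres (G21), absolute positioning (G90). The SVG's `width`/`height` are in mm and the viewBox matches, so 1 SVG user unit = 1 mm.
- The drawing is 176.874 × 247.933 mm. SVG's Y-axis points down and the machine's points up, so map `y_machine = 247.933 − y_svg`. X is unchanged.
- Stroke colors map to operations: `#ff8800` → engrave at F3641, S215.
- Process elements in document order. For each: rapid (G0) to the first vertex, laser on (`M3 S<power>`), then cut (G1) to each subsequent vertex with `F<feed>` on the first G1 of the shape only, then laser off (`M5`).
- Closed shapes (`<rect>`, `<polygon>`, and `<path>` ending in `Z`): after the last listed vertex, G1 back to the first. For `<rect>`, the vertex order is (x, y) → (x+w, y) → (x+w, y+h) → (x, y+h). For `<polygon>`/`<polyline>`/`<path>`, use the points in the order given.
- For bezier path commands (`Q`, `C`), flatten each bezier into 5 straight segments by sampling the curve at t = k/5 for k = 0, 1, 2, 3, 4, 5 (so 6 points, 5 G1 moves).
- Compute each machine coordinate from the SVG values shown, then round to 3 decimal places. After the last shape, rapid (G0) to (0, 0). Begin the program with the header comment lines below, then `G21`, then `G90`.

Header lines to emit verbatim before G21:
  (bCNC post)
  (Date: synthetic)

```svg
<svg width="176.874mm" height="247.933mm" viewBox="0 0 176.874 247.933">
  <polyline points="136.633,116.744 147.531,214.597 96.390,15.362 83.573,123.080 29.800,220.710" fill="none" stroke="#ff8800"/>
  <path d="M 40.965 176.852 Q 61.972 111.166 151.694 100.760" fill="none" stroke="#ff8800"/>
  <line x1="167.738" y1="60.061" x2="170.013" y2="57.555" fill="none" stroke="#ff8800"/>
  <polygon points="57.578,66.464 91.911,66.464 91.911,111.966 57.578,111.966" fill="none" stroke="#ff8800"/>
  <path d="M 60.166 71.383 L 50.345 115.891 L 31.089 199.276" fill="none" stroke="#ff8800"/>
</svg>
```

Since the viewBox matches the mm dimensions, user units are millimetres directly. The only transform is the Y-flip y_m = 247.933 − y_svg.

Shape 1 is a open polyline drawn with `<polyline>`. Its stroke #ff8800 means engrave at S215, F3641. After flipping Y the toolpath is (136.633,131.189) → (147.531,33.336) → (96.390,232.571) → (83.573,124.853) → (29.800,27.223).

Shape 2 is a quadratic bezier drawn with `<path>`. Its stroke #ff8800 means engrave at S215, F3641. After flipping Y the toolpath is (40.965,71.081) → (52.116,95.144) → (68.765,114.785) → (90.911,130.003) → (118.554,140.799) → (151.694,147.173).

Shape 3 is a line segment drawn with `<line>`. Its stroke #ff8800 means engrave at S215, F3641. After flipping Y the toolpath is (167.738,187.872) → (170.013,190.378).

Shape 4 is a rectangle drawn with `<polygon>`. Its stroke #ff8800 means engrave at S215, F3641. After flipping Y the toolpath is (57.578,181.469) → (91.911,181.469) → (91.911,135.967) → (57.578,135.967) → (57.578,181.469), returning to the start.

Shape 5 is a open polyline drawn with `<path>`. Its stroke #ff8800 means engrave at S215, F3641. After flipping Y the toolpath is (60.166,176.550) → (50.345,132.042) → (31.089,48.657).

(bCNC post)
(Date: synthetic)
G21
G90
G0 X136.633 Y131.189
M3 S215
G1 X147.531 Y33.336 F3641
G1 X96.390 Y232.571
G1 X83.573 Y124.853
G1 X29.800 Y27.223
M5
G0 X40.965 Y71.081
M3 S215
G1 X52.116 Y95.144 F3641
G1 X68.765 Y114.785
G1 X90.911 Y130.003
G1 X118.554 Y140.799
G1 X151.694 Y147.173
M5
G0 X167.738 Y187.872
M3 S215
G1 X170.013 Y190.378 F3641
M5
G0 X57.578 Y181.469
M3 S215
G1 X91.911 Y181.469 F3641
G1 X91.911 Y135.967
G1 X57.578 Y135.967
G1 X57.578 Y181.469
M5
G0 X60.166 Y176.550
M3 S215
G1 X50.345 Y132.042 F3641
G1 X31.089 Y48.657
M5
G0 X0.000 Y0.000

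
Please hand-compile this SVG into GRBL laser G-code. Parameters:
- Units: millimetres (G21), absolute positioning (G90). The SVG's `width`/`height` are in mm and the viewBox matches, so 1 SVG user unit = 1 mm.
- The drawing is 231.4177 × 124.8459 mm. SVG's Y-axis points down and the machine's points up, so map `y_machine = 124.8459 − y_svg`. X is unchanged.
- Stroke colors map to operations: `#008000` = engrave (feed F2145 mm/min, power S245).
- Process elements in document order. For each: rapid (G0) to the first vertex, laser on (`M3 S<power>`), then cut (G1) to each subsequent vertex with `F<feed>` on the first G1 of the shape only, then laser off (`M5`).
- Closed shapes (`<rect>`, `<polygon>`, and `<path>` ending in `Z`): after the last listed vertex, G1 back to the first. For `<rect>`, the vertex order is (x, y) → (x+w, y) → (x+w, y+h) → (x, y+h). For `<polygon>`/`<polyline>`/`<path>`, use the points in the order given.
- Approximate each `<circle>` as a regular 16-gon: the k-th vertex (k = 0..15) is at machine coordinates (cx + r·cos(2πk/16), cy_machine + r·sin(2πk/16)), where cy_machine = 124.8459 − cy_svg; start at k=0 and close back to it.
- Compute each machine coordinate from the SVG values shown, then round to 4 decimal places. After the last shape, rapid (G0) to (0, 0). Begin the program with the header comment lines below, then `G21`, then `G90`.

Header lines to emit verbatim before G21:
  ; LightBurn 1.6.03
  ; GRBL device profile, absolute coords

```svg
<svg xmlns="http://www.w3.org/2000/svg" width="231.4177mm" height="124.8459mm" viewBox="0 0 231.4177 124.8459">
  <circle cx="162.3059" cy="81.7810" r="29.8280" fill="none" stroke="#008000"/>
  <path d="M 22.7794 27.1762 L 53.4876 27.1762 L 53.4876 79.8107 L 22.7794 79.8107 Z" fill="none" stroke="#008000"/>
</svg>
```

1 u = 1 mm; y_m = 124.8459 − y.

[1] `<circle>` circle, #008000→engrave S245 F2145: (192.1339,43.0649) → (189.8634,54.4796) → (183.3975,64.1565) → (173.7206,70.6224) → (162.3059,72.8929) → (150.8912,70.6224) → (141.2143,64.1565) → (134.7484,54.4796) → (132.4779,43.0649) → (134.7484,31.6502) → (141.2143,21.9733) → (150.8912,15.5074) → (162.3059,13.2369) → (173.7206,15.5074) → (183.3975,21.9733) → (189.8634,31.6502) → (192.1339,43.0649) (closed)

[2] `<path>` rectangle, #008000→engrave S245 F2145: (22.7794,97.6697) → (53.4876,97.6697) → (53.4876,45.0352) → (22.7794,45.0352) → (22.7794,97.6697) (closed)

; LightBurn 1.6.03
; GRBL device profile, absolute coords
G21
G90
G0 X192.1339 Y43.0649
M3 S245
G1 X189.8634 Y54.4796 F2145
G1 X183.3975 Y64.1565
G1 X173.7206 Y70.6224
G1 X162.3059 Y72.8929
G1 X150.8912 Y70.6224
G1 X141.2143 Y64.1565
G1 X134.7484 Y54.4796
G1 X132.4779 Y43.0649
G1 X134.7484 Y31.6502
G1 X141.2143 Y21.9733
G1 X150.8912 Y15.5074
G1 X162.3059 Y13.2369
G1 X173.7206 Y15.5074
G1 X183.3975 Y21.9733
G1 X189.8634 Y31.6502
G1 X192.1339 Y43.0649
M5
G0 X22.7794 Y97.6697
M3 S245
G1 X53.4876 Y97.6697 F2145
G1 X53.4876 Y45.0352
G1 X22.7794 Y45.0352
G1 X22.7794 Y97.6697
M5
G0 X0.0000 Y0.0000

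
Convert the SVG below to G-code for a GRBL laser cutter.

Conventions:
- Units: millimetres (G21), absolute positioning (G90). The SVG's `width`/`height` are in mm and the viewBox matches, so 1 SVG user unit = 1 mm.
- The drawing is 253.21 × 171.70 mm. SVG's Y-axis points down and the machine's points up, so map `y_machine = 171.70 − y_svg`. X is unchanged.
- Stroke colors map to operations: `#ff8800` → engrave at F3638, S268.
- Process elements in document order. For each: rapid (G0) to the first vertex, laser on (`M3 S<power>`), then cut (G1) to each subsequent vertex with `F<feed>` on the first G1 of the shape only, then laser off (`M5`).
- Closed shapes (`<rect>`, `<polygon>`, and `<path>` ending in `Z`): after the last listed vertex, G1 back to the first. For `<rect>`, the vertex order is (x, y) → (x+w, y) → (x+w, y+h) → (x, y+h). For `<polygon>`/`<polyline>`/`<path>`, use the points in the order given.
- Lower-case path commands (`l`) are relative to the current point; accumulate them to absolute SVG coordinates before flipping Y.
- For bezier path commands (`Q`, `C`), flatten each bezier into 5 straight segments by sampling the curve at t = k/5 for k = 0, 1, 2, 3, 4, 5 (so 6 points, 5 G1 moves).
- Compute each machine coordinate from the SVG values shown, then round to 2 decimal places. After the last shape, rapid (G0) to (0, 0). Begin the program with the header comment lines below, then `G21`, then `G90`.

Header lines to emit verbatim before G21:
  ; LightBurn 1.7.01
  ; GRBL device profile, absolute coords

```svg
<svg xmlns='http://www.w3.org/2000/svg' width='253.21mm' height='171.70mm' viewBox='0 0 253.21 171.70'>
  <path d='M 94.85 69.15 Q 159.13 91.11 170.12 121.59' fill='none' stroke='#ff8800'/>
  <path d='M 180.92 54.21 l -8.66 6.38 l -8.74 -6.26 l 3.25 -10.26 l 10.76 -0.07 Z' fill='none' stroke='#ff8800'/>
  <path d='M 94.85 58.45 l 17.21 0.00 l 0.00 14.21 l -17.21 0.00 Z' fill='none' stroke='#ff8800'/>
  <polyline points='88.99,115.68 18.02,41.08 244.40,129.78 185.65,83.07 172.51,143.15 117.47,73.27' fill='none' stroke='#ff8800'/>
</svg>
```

; LightBurn 1.7.01
; GRBL device profile, absolute coords
G21
G90
G0 X94.85 Y102.55
M3 S268
G1 X118.43 Y93.43 F3638
G1 X137.75 Y83.62
G1 X152.80 Y73.13
G1 X163.59 Y61.96
G1 X170.12 Y50.11
M5
G0 X180.92 Y117.49
M3 S268
G1 X172.26 Y111.11 F3638
G1 X163.52 Y117.37
G1 X166.77 Y127.63
G1 X177.53 Y127.70
G1 X180.92 Y117.49
M5
G0 X94.85 Y113.25
M3 S268
G1 X112.06 Y113.25 F3638
G1 X112.06 Y99.04
G1 X94.85 Y99.04
G1 X94.85 Y113.25
M5
G0 X88.99 Y56.02
M3 S268
G1 X18.02 Y130.62 F3638
G1 X244.40 Y41.92
G1 X185.65 Y88.63
G1 X172.51 Y28.55
G1 X117.47 Y98.43
M5
G0 X0.00 Y0.00

Since the viewBox matches the mm dimensions, user units are millimetres directly. The only transform is the Y-flip y_m = 171.70 − y_svg.

Shape 1 is a quadratic bezier drawn with `<path>`. Its stroke #ff8800 means engrave at S268, F3638. After flipping Y the toolpath is (94.85,102.55) → (118.43,93.43) → (137.75,83.62) → (152.80,73.13) → (163.59,61.96) → (170.12,50.11).

Shape 2 is a regular polygon drawn with `<path>`. Its stroke #ff8800 means engrave at S268, F3638. After flipping Y the toolpath is (180.92,117.49) → (172.26,111.11) → (163.52,117.37) → (166.77,127.63) → (177.53,127.70) → (180.92,117.49), returning to the start.

Shape 3 is a rectangle drawn with `<path>`. Its stroke #ff8800 means engrave at S268, F3638. After flipping Y the toolpath is (94.85,113.25) → (112.06,113.25) → (112.06,99.04) → (94.85,99.04) → (94.85,113.25), returning to the start.

Shape 4 is a open polyline drawn with `<polyline>`. Its stroke #ff8800 means engrave at S268, F3638. After flipping Y the toolpath is (88.99,56.02) → (18.02,130.62) → (244.40,41.92) → (185.65,88.63) → (172.51,28.55) → (117.47,98.43).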